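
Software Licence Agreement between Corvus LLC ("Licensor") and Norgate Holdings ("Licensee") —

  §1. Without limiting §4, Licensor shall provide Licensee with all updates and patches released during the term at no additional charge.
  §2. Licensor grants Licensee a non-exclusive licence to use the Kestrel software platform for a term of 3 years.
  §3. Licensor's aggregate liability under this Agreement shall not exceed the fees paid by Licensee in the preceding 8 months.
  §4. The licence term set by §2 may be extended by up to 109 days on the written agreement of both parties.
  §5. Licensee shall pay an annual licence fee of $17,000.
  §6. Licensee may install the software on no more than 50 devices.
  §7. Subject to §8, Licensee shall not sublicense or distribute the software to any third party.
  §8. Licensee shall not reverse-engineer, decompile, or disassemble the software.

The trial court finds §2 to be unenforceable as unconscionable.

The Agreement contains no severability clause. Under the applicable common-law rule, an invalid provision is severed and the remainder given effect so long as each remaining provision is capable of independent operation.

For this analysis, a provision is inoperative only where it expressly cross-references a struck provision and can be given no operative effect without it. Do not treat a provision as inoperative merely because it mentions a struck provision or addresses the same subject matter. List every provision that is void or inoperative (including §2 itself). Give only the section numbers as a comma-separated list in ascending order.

2, 4

§2 is struck. §4 operates only by reference to §2, so it falls with §2. §1 mentions §4 but its own obligation stands independently of §4, so §1 is not affected. Under the stated default rule, only provisions that cannot operate independently fall away; the rest are enforced. That leaves §1, §3, §5, §6, §7, and §8 in effect.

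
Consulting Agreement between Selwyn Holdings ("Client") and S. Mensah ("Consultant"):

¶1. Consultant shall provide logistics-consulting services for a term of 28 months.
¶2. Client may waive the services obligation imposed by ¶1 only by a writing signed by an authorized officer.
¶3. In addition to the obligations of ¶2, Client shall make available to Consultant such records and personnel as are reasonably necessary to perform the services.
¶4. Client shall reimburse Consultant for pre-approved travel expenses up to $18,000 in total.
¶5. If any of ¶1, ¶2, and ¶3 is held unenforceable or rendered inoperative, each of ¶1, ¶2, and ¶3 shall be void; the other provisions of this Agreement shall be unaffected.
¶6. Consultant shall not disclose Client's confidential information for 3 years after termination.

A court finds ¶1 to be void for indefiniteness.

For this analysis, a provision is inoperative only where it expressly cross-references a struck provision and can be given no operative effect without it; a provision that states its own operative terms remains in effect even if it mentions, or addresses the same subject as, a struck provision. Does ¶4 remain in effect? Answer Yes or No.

¶1 is struck. ¶2 merely fixes the waiver condition for ¶1; with ¶1 gone it has nothing to operate on and falls away. ¶5 declares ¶1, ¶2, and ¶3 mutually dependent; since one of them has fallen, all of them are of no effect. That brings down ¶3 as well. The remainder continues in force under ¶5. ¶4, ¶5, and ¶6 remain in effect. ¶4 is among the surviving provisions, so the answer is yes.

Yes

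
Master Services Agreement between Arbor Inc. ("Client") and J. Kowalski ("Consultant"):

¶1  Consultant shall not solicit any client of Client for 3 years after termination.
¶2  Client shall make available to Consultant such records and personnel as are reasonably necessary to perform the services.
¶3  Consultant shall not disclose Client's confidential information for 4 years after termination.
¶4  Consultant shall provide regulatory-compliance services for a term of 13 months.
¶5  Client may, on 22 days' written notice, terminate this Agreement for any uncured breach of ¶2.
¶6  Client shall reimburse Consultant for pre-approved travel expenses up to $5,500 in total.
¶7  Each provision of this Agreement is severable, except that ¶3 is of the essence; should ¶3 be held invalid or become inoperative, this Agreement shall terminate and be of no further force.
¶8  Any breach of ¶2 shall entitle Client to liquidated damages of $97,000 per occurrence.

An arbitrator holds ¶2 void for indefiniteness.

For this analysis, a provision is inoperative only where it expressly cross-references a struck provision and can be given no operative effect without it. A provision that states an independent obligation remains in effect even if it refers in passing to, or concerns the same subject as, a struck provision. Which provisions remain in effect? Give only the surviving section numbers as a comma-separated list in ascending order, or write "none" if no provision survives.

¶2 is struck. ¶5 has no operative effect of its own apart from ¶2 and is therefore inoperative. ¶8 does nothing except set the liquidated-damages amount by reference to ¶2; with ¶2 gone it has no independent effect and is inoperative. ¶7 makes ¶3 an essential term, but ¶3 is unaffected, so the severability proviso in ¶7 preserves the remaining provisions. The provisions still in force are ¶1, ¶3, ¶4, ¶6, and ¶7.

1, 3, 4, 6, 7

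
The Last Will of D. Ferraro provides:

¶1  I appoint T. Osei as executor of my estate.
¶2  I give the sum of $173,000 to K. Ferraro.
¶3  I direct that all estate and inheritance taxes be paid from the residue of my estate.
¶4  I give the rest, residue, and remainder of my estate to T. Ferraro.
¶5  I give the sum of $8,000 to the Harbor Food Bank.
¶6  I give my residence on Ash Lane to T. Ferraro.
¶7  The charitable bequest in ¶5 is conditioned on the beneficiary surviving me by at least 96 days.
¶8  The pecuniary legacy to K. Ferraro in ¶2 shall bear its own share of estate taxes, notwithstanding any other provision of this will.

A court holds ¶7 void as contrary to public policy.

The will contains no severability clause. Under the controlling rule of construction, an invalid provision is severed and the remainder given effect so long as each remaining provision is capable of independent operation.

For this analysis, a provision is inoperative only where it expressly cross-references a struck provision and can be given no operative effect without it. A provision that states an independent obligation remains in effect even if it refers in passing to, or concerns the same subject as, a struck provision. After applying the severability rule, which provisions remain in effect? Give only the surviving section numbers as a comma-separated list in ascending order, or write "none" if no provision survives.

1, 2, 3, 4, 5, 6, 8

¶7 is struck. Nothing else in the will is defined by reference to ¶7. With no severability clause, the stated default rule severs what cannot stand and enforces each remaining provision that can operate on its own. The provisions still in force are ¶1, ¶2, ¶3, ¶4, ¶5, ¶6, and ¶8.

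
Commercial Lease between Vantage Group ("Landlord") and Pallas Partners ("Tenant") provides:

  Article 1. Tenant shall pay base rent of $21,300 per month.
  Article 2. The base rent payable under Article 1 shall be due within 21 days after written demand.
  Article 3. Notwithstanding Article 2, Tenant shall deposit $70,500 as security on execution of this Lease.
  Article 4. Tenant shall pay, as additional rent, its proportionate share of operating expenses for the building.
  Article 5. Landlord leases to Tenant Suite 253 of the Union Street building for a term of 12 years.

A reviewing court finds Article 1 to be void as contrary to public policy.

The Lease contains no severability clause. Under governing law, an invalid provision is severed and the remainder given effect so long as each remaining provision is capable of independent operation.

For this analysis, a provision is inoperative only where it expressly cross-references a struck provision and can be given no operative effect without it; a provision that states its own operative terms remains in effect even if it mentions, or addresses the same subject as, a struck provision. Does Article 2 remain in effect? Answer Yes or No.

Article 1 is struck. Article 2 does nothing except set the payment deadline for the base rent by reference to Article 1; with Article 1 gone it has no independent effect and is inoperative. Although Article 3 refers to Article 2, its operative terms do not depend on Article 2, so it remains in effect. With no severability clause, the stated default rule severs what cannot stand and enforces each remaining provision that can operate on its own. The provisions still in force are Article 3, Article 4, and Article 5. Article 2 is among the inoperative provisions, so the answer is no.

No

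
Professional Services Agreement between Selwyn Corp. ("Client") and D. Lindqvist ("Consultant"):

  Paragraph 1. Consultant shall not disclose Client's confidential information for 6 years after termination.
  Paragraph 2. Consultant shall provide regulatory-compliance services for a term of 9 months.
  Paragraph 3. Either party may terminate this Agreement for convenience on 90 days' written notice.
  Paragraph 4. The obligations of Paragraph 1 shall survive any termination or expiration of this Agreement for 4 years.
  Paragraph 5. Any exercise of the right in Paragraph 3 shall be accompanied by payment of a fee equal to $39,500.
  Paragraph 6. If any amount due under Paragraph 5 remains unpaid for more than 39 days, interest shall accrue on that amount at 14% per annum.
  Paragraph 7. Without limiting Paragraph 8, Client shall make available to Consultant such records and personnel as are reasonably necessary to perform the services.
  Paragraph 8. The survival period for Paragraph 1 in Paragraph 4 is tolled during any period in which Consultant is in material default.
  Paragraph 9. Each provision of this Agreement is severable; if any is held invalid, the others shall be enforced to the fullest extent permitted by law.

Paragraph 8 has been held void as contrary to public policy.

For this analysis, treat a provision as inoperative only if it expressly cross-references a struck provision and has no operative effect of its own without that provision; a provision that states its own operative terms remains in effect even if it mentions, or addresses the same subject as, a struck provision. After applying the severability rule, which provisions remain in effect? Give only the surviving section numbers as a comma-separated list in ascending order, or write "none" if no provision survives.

Paragraph 8 is struck. Although Paragraph 7 refers to Paragraph 8, its operative terms do not depend on Paragraph 8, so it remains in effect. Nothing else in the Agreement is defined by reference to Paragraph 8. Under the severability clause in Paragraph 9, the remaining provisions continue in force. Paragraph 1, Paragraph 2, Paragraph 3, Paragraph 4, Paragraph 5, Paragraph 6, Paragraph 7, and Paragraph 9 remain in effect.

1, 2, 3, 4, 5, 6, 7, 9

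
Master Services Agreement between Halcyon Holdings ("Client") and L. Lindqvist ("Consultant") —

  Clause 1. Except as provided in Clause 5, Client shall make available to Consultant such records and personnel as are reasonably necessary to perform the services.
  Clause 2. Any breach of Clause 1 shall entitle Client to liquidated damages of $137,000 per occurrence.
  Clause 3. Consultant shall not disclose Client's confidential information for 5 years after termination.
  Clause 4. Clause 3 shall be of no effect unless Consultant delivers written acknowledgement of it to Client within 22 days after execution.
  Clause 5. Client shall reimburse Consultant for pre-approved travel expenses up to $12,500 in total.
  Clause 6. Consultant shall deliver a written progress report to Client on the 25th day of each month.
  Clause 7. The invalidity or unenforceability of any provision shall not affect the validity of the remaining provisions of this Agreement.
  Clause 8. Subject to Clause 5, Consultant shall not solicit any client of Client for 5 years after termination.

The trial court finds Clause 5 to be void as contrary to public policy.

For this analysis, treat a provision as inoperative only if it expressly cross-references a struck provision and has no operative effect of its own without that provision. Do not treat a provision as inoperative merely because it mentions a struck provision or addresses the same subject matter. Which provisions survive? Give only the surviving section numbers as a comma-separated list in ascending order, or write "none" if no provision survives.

1, 2, 3, 4, 6, 7, 8

Clause 5 is struck. Although Clause 8 refers to Clause 5, its operative terms do not depend on Clause 5, so it remains in effect. Although Clause 1 refers to Clause 5, its operative terms do not depend on Clause 5, so it remains in effect. No other provision's operative terms depend on Clause 5. Clause 7 is a severability clause and preserves every provision that can still be given independent effect. That leaves Clause 1, Clause 2, Clause 3, Clause 4, Clause 6, Clause 7, and Clause 8 in effect.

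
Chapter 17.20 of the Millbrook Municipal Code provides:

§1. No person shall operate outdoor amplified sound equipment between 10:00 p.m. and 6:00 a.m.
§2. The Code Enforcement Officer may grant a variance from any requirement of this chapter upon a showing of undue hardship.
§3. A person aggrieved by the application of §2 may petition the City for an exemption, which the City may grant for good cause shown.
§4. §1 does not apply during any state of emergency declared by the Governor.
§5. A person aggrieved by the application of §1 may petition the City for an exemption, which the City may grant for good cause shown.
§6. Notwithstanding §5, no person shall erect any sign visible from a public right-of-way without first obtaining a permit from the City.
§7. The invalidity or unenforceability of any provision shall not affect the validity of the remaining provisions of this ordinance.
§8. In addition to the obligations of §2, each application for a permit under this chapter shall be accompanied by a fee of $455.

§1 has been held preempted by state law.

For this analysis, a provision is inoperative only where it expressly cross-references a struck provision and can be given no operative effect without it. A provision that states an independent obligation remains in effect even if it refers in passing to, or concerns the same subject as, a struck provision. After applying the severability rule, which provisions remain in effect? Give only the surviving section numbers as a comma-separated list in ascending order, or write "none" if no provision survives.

§1 is struck. §4 operates only by reference to §1, so it falls with §1. §5 merely fixes the exemption procedure for §1; with §1 gone it has nothing to operate on and falls away. §6 mentions §5 but its own obligation stands independently of §5, so §6 is not affected. §7 is a severability clause and preserves every provision that can still be given independent effect. That leaves §2, §3, §6, §7, and §8 in effect.

2, 3, 6, 7, 8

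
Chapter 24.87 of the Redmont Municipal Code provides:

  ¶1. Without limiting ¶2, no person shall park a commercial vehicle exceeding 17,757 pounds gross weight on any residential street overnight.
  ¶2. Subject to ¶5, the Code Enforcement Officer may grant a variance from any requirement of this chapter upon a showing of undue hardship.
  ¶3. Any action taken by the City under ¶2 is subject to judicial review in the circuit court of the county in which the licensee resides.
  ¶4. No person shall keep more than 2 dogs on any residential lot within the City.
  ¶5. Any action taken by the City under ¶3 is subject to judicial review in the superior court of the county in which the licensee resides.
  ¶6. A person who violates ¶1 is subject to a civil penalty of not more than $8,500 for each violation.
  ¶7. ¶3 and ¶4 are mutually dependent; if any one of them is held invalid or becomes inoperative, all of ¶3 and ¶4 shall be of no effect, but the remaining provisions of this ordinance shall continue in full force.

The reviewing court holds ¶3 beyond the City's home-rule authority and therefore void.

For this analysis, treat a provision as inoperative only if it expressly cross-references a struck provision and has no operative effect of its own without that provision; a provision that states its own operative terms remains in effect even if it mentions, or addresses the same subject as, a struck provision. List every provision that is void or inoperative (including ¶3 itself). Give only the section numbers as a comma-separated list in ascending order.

¶3 is struck. ¶5 operates only by reference to ¶3, so it falls with ¶3. Although ¶2 refers to ¶5, its operative terms do not depend on ¶5, so it remains in effect. ¶7 declares ¶3 and ¶4 mutually dependent; since one of them has fallen, all of them are of no effect. That brings down ¶4 as well. The remainder continues in force under ¶7. The provisions still in force are ¶1, ¶2, ¶6, and ¶7.

3, 4, 5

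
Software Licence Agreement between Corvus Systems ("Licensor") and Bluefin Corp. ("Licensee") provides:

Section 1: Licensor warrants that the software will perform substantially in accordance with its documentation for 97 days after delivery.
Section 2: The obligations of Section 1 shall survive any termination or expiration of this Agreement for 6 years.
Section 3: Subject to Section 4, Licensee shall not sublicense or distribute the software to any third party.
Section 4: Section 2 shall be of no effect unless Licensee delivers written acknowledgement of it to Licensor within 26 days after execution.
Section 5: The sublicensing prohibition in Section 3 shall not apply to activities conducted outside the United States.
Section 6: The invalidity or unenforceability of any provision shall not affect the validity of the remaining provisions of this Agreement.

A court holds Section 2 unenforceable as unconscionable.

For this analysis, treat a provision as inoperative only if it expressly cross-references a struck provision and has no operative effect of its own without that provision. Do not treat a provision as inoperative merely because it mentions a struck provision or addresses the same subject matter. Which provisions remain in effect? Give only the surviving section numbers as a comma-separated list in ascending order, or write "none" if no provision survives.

1, 3, 5, 6

Section 2 is struck. Section 4 merely fixes the acknowledgement condition for Section 2; with Section 2 gone it has nothing to operate on and falls away. Although Section 3 refers to Section 4, its operative terms do not depend on Section 4, so it remains in effect. Section 6 is a severability clause and preserves every provision that can still be given independent effect. The provisions still in force are Section 1, Section 3, Section 5, and Section 6.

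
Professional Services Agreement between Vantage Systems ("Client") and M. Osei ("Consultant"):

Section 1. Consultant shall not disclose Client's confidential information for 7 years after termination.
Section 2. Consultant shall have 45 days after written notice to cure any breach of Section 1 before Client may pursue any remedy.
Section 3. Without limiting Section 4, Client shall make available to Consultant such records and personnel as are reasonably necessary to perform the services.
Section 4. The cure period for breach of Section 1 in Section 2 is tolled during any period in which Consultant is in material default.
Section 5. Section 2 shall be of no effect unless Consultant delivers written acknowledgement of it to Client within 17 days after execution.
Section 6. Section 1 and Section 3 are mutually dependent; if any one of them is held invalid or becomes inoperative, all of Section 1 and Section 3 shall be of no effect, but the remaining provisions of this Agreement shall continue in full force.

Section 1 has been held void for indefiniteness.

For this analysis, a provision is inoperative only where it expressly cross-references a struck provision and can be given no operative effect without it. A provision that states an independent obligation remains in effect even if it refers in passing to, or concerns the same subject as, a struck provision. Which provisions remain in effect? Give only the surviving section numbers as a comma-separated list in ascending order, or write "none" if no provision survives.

Section 1 is struck. Section 2 has no operative effect of its own apart from Section 1 and is therefore inoperative. Section 4 does nothing except set the tolling of the cure period for breach of Section 1 by reference to Section 2; with Section 2 gone it has no independent effect and is inoperative. Section 5 operates only by reference to Section 2, so it falls with Section 2. Section 6 declares Section 1 and Section 3 mutually dependent; since one of them has fallen, all of them are of no effect. That brings down Section 3 as well. The remainder continues in force under Section 6. Only Section 6 remains in effect.

6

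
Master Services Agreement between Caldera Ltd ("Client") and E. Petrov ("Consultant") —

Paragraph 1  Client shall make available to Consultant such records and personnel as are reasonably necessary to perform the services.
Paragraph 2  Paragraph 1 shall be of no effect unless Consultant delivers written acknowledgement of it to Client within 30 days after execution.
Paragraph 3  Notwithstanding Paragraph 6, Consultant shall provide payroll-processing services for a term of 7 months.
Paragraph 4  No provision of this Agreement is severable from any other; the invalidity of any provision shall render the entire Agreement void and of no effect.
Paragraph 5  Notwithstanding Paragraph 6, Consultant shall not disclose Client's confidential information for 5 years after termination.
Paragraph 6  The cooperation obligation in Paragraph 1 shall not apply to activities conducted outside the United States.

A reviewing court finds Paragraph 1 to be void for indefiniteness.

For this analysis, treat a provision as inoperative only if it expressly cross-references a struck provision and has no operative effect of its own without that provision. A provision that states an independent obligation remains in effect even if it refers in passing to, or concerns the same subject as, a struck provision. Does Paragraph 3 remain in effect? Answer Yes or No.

Paragraph 1 is struck. Paragraph 2 has no operative effect of its own apart from Paragraph 1 and is therefore inoperative. Paragraph 6 operates only by reference to Paragraph 1, so it falls with Paragraph 1. Paragraph 4 provides that the Agreement is not severable, so the invalidity of any one provision voids the entire Agreement. No provision of the Agreement survives. Paragraph 3 is among the inoperative provisions, so the answer is no.

No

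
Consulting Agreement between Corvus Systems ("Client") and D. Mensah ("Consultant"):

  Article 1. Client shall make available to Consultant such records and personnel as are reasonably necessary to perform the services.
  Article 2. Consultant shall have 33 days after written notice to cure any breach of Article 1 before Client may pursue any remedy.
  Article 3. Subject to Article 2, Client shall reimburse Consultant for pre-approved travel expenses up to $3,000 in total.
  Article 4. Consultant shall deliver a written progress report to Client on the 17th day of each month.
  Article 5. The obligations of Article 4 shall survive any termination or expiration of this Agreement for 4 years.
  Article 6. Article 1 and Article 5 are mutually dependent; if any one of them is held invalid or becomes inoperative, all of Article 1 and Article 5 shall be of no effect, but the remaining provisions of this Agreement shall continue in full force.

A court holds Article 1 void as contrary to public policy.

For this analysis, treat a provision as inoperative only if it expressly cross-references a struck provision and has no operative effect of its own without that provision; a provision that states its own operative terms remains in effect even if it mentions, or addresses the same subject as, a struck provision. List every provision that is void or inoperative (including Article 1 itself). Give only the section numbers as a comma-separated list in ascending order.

Article 1 is struck. Article 2 has no operative effect of its own apart from Article 1 and is therefore inoperative. Article 3 mentions Article 2 but its own obligation stands independently of Article 2, so Article 3 is not affected. Article 6 declares Article 1 and Article 5 mutually dependent; since one of them has fallen, all of them are of no effect. That brings down Article 5 as well. The remainder continues in force under Article 6. The provisions still in force are Article 3, Article 4, and Article 6.

1, 2, 5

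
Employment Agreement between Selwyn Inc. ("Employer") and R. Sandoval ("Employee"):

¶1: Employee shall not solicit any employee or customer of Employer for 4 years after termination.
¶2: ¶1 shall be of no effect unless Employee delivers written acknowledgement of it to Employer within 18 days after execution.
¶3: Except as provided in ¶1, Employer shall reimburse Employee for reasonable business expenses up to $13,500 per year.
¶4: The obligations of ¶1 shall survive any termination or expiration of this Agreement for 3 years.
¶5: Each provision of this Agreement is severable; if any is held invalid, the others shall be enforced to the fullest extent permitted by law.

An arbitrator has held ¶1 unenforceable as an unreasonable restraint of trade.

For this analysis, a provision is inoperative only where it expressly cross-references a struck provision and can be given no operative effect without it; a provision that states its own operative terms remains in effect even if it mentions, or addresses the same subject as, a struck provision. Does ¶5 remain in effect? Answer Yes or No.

Yes

¶1 is struck. ¶2 has no operative effect of its own apart from ¶1 and is therefore inoperative. ¶4 has no operative effect of its own apart from ¶1 and is therefore inoperative. Although ¶3 refers to ¶1, its operative terms do not depend on ¶1, so it remains in effect. Under the severability clause in ¶5, the remaining provisions continue in force. ¶3 and ¶5 remain in effect. ¶5 is among the surviving provisions, so the answer is yes.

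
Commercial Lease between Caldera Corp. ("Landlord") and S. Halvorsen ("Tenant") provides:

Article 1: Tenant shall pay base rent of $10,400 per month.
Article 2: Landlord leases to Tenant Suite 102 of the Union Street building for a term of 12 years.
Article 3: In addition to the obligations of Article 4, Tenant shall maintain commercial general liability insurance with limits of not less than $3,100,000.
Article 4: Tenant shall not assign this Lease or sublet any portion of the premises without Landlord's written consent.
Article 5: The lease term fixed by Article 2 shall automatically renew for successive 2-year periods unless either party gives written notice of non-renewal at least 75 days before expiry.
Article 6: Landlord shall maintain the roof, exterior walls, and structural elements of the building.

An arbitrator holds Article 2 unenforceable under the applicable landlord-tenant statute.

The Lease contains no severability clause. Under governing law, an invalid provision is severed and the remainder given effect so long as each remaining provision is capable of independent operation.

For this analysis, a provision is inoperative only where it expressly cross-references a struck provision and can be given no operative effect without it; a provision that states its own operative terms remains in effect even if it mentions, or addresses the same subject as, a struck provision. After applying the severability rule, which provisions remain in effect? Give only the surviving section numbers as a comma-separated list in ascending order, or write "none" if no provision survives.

Article 2 is struck. The whole of Article 5 is the renewal of the lease term, defined by reference to Article 2, so Article 5 cannot stand once Article 2 is removed. With no severability clause, the stated default rule severs what cannot stand and enforces each remaining provision that can operate on its own. Article 1, Article 3, Article 4, and Article 6 remain in effect.

1, 3, 4, 6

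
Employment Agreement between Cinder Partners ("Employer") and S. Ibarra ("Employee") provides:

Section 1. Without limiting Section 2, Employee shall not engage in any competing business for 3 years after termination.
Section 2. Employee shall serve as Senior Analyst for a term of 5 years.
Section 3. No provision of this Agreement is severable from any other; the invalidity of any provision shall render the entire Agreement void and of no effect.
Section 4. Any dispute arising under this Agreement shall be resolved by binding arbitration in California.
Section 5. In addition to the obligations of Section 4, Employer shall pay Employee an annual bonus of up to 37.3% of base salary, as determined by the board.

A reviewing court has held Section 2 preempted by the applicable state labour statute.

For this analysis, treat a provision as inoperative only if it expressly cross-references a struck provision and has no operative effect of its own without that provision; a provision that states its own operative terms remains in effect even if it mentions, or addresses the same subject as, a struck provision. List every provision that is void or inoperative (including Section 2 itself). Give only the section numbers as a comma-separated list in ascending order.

1, 2, 3, 4, 5

Section 2 is struck. No other provision's operative terms depend on Section 2. Section 3 provides that the Agreement is not severable, so the invalidity of any one provision voids the entire Agreement. No provision of the Agreement survives.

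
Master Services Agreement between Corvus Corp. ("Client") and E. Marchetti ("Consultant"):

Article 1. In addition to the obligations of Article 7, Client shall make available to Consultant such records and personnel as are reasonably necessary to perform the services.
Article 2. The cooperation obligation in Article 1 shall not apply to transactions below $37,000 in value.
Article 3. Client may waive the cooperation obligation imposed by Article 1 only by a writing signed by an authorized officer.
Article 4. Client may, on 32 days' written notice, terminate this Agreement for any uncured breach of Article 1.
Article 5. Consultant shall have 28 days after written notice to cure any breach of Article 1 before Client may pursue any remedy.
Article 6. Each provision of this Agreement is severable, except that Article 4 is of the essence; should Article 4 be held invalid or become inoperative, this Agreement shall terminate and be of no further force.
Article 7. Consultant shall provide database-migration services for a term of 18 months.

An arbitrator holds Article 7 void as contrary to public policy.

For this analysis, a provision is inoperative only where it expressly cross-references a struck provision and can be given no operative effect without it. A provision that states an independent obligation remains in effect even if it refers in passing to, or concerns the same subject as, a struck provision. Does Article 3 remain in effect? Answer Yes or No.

Yes

Article 7 is struck. Although Article 1 refers to Article 7, its operative terms do not depend on Article 7, so it remains in effect. Nothing else in the Agreement is defined by reference to Article 7. Article 6 makes Article 4 an essential term, but Article 4 is unaffected, so the severability proviso in Article 6 preserves the remaining provisions. Article 1, Article 2, Article 3, Article 4, Article 5, and Article 6 remain in effect. Article 3 is among the surviving provisions, so the answer is yes.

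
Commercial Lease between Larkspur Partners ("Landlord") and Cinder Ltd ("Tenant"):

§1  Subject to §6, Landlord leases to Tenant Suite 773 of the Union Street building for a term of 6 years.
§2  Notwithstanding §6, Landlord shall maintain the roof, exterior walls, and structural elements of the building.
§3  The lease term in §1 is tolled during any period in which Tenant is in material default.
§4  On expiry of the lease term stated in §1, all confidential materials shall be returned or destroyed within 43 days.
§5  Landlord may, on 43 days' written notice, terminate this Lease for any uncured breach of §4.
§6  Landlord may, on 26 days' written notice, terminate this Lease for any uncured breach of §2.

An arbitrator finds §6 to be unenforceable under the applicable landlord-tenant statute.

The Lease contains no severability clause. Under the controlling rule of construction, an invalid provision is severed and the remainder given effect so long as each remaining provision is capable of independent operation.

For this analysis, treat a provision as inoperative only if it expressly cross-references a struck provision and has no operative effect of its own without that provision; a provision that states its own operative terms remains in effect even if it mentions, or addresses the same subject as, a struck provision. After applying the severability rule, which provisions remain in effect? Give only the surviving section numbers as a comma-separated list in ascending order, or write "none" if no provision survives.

1, 2, 3, 4, 5

§6 is struck. Although §2 refers to §6, its operative terms do not depend on §6, so it remains in effect. Although §1 refers to §6, its operative terms do not depend on §6, so it remains in effect. Nothing else in the Lease is defined by reference to §6. Under the stated default rule, only provisions that cannot operate independently fall away; the rest are enforced. The provisions still in force are §1, §2, §3, §4, and §5.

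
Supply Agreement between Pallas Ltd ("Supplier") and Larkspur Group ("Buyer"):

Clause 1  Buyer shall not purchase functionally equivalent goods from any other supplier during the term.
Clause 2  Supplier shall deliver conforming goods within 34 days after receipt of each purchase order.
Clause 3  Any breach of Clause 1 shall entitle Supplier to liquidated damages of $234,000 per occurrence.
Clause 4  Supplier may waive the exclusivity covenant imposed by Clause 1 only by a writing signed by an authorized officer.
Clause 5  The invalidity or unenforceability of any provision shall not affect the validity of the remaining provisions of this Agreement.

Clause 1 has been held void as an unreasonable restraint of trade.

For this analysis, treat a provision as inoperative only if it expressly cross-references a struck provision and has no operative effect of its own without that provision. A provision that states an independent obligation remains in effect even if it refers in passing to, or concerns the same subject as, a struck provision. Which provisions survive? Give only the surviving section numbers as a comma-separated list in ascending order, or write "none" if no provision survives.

2, 5

Clause 1 is struck. Clause 3 does nothing except set the liquidated-damages amount by reference to Clause 1; with Clause 1 gone it has no independent effect and is inoperative. Clause 4 operates only by reference to Clause 1, so it falls with Clause 1. Under the severability clause in Clause 5, the remaining provisions continue in force. Clause 2 and Clause 5 remain in effect.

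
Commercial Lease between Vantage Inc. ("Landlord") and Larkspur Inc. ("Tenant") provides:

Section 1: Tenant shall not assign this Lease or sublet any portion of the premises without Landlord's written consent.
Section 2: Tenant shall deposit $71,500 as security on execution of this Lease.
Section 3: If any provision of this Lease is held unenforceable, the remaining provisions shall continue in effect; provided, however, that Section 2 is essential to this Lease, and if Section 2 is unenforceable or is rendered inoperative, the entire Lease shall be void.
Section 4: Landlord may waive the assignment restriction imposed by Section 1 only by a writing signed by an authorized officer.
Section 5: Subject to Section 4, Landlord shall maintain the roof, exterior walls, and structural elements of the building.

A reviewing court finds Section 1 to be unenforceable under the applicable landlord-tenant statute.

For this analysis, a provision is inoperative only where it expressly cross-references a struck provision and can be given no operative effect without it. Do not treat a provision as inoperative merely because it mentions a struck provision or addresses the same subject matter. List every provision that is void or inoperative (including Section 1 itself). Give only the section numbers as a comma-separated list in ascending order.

Section 1 is struck. Section 4 operates only by reference to Section 1, so it falls with Section 1. Section 5 mentions Section 4 but its own obligation stands independently of Section 4, so Section 5 is not affected. Section 3 makes Section 2 an essential term, but Section 2 is unaffected, so the severability proviso in Section 3 preserves the remaining provisions. Section 2, Section 3, and Section 5 remain in effect.

1, 4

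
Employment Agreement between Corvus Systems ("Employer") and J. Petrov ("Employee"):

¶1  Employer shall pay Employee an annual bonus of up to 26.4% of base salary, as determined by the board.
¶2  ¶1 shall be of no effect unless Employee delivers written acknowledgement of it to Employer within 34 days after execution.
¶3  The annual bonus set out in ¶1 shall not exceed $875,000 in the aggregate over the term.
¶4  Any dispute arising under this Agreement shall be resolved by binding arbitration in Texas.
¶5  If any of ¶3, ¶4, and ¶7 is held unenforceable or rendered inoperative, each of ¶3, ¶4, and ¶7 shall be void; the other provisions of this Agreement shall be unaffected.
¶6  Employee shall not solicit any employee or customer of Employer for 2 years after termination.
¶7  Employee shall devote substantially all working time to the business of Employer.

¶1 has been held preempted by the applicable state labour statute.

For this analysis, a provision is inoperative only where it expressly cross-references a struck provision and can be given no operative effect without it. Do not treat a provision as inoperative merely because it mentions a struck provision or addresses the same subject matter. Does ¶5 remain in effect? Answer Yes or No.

Yes

¶1 is struck. The only function of ¶2 is the acknowledgement condition for ¶1, so it cannot stand once ¶1 is removed. ¶3 operates only by reference to ¶1, so it falls with ¶1. ¶5 declares ¶3, ¶4, and ¶7 mutually dependent; since one of them has fallen, all of them are of no effect. That brings down ¶4 and ¶7 as well. The remainder continues in force under ¶5. ¶5 and ¶6 remain in effect. ¶5 is among the surviving provisions, so the answer is yes.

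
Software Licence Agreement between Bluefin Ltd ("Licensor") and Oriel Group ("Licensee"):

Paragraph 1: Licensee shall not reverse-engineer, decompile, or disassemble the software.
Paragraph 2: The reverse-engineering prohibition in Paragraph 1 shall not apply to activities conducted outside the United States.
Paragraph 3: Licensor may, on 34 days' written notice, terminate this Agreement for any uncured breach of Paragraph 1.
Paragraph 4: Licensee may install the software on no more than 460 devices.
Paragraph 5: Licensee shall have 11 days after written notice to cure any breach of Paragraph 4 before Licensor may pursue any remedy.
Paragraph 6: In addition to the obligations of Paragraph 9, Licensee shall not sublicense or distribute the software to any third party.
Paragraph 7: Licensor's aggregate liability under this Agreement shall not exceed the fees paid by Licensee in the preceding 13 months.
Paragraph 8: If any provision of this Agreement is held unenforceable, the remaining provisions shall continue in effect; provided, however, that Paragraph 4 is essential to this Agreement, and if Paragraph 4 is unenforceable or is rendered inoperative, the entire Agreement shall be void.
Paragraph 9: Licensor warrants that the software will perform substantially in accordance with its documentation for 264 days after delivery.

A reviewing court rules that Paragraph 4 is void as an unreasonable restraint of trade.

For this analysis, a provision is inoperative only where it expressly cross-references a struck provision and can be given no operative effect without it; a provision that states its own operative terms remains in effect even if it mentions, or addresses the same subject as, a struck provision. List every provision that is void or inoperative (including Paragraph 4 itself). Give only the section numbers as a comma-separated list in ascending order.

1, 2, 3, 4, 5, 6, 7, 8, 9

Paragraph 4 is struck. Paragraph 5 has no operative effect of its own apart from Paragraph 4 and is therefore inoperative. Paragraph 8 makes Paragraph 4 an essential term, and Paragraph 4 is the provision held invalid; under Paragraph 8, the entire Agreement is therefore void. No provision of the Agreement survives.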